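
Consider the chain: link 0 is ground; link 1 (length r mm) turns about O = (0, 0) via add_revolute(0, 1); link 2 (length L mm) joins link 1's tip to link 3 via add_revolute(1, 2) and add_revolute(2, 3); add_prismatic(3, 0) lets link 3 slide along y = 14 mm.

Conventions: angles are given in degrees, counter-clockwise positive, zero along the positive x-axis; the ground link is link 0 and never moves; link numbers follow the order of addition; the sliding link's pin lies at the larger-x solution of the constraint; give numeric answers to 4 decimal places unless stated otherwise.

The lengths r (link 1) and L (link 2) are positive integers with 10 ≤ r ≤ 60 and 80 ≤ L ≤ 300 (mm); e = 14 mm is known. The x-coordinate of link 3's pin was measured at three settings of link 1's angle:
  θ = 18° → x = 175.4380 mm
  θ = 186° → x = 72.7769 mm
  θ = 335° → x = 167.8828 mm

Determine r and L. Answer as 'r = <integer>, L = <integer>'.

constraint per measurement: (x − r cos θ)² + (r sin θ − e)² = L²
subtracting the θ₁ and θ₂ equations cancels the r² and L² terms:
r = (x₁² − x₂²) / (2[(x₁cos θ₁ + e sin θ₁) − (x₂cos θ₂ + e sin θ₂)]) = 52.0000 → r = 52
L² = (x₁ − r cos θ₁)² + (r sin θ₁ − e)² = 15876.0120 → L = 126.0000 → L = 126
check at θ₃=335°: x = 167.8828 (printed 167.8828) ✓

r = 52, L = 126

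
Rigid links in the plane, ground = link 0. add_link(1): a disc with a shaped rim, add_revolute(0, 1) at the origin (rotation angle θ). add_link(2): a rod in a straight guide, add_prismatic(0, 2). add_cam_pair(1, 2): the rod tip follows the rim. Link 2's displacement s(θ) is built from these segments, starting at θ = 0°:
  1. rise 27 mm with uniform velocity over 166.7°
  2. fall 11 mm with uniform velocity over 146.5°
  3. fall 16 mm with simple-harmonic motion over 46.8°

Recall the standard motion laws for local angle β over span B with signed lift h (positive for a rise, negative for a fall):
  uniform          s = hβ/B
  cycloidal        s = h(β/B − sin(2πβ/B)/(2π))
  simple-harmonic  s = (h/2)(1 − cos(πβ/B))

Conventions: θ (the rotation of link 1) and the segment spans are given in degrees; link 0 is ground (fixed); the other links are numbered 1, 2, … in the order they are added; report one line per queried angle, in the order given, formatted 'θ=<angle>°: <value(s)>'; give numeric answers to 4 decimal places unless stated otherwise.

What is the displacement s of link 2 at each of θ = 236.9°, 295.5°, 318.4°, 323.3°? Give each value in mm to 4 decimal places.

segment 1 (0° to 166.7°, uniform, h = 27) is passed completely: s = 0.0000 + (27) = 27.0000
θ = 236.9° falls in segment 2 (166.7° to 313.2°, uniform, h = -11): β = 236.9 − 166.7 = 70.2°, B = 146.5°; Δs = -11·70.2/146.5 = -5.2710; s = 27.0000 − 5.2710 = 21.7290
θ = 295.5° falls in segment 2 (166.7° to 313.2°, uniform, h = -11): β = 295.5 − 166.7 = 128.8°, B = 146.5°; Δs = -11·128.8/146.5 = -9.6710; s = 27.0000 − 9.6710 = 17.3290
segment 2 (166.7° to 313.2°, uniform, h = -11) is passed completely: s = 27.0000 + (-11) = 16.0000
θ = 318.4° falls in segment 3 (313.2° to 360°, simple-harmonic, h = -16): β = 318.4 − 313.2 = 5.2°, B = 46.8°; Δs = -16/2·(1 − cos(π·0.1111)) = -0.4825; s = 16.0000 − 0.4825 = 15.5175
θ = 323.3° falls in segment 3 (313.2° to 360°, simple-harmonic, h = -16): β = 323.3 − 313.2 = 10.1°, B = 46.8°; Δs = -16/2·(1 − cos(π·0.2158)) = -1.7693; s = 16.0000 − 1.7693 = 14.2307

θ=236.9°: 21.7290
θ=295.5°: 17.3290
θ=318.4°: 15.5175
θ=323.3°: 14.2307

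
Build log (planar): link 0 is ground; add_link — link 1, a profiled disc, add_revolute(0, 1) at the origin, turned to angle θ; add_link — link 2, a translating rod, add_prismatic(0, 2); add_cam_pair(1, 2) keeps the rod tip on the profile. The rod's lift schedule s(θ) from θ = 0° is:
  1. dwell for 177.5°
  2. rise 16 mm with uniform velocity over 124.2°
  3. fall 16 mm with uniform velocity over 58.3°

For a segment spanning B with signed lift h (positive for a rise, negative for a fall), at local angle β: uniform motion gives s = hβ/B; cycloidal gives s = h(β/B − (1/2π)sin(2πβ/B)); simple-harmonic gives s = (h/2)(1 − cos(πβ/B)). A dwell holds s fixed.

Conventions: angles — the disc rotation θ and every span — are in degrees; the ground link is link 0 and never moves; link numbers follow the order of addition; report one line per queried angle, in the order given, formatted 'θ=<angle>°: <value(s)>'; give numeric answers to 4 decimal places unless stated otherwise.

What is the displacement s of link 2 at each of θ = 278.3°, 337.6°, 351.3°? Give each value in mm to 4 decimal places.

seg 1 [0°–177.5°] dwell: s stays 0.0000
seg 2 [177.5°–301.7°] uniform, h=16: θ=278.3° here. β=100.8, B=124.2. 16·100.8/124.2 = 12.9855 → s = 12.9855
seg 2 [177.5°–301.7°] uniform, h=16: full span → s += 16 → s = 16.0000
seg 3 [301.7°–360°] uniform, h=-16: θ=337.6° here. β=35.9, B=58.3. -16·35.9/58.3 = -9.8525 → s = 6.1475
seg 3 [301.7°–360°] uniform, h=-16: θ=351.3° here. β=49.6, B=58.3. -16·49.6/58.3 = -13.6123 → s = 2.3877

θ=278.3°: 12.9855
θ=337.6°: 6.1475
θ=351.3°: 2.3877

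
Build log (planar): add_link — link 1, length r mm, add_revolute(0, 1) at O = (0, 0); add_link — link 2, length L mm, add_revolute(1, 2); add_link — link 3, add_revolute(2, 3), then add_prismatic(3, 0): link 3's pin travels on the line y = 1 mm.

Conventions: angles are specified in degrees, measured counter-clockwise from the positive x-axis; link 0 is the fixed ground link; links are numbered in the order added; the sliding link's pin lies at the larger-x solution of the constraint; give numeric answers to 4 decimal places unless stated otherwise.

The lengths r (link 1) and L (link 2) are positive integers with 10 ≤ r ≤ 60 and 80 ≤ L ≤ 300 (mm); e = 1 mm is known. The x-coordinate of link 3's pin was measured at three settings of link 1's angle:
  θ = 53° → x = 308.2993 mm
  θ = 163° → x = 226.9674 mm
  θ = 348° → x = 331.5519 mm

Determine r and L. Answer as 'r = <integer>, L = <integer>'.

constraint per measurement: (x − r cos θ)² + (r sin θ − e)² = L²
subtracting the θ₁ and θ₂ equations cancels the r² and L² terms:
r = (x₁² − x₂²) / (2[(x₁cos θ₁ + e sin θ₁) − (x₂cos θ₂ + e sin θ₂)]) = 53.9999 → r = 54
L² = (x₁ − r cos θ₁)² + (r sin θ₁ − e)² = 77840.9775 → L = 279.0000 → L = 279
check at θ₃=348°: x = 331.5519 (printed 331.5519) ✓

r = 54, L = 279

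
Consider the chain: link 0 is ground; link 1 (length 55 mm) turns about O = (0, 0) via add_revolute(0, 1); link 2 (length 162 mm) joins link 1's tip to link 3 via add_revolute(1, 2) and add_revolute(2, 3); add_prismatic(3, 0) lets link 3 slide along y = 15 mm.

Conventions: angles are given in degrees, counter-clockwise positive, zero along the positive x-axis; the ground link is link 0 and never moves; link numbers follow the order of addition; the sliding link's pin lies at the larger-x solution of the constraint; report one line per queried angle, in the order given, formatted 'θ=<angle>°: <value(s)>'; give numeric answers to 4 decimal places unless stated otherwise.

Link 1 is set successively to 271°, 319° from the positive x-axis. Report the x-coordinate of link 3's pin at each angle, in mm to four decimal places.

geometry: r = 55 mm, L = 162 mm, e = 15 mm
θ=271°: crank pin P = (r cos θ, r sin θ) = (0.959882, -54.991623)
θ=271°: h = r sin θ − e = -54.991623 − 15 = -69.991623
θ=271°: x = r cos θ + √(L² − h²) = 0.959882 + 146.099872 = 147.059755
θ=319°: crank pin P = (r cos θ, r sin θ) = (41.509027, -36.083247)
θ=319°: h = r sin θ − e = -36.083247 − 15 = -51.083247
θ=319°: x = r cos θ + √(L² − h²) = 41.509027 + 153.735168 = 195.244195

θ=271°: 147.0598
θ=319°: 195.2442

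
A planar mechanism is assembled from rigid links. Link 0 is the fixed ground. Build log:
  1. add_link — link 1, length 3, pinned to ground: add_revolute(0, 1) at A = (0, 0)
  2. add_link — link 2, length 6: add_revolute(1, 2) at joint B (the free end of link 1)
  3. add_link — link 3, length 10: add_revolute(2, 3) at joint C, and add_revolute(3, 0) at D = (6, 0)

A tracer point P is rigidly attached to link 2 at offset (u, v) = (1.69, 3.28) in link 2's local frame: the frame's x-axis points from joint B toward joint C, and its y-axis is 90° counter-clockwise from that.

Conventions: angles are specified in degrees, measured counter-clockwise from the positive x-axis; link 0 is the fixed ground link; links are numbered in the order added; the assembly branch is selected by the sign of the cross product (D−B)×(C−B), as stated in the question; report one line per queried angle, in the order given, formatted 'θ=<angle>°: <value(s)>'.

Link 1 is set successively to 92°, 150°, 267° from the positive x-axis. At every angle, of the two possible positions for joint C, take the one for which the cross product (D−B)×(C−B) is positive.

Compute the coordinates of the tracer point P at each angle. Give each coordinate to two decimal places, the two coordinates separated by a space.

A=(0,0), D=(6.00,0)
θ=92°: B = A + 3.00·(cos92°, sin92°) = (-0.1047, 2.9982)
θ=92°: |BD| = 6.8012
θ=92°: circle(B,6.00) ∩ circle(D,10.00): a=-1.3044, h=5.8565
θ=92°:   candidates: C₊=(1.3062,8.8299) cross=39.831; C₋=(-3.8573,-1.6835) cross=-39.831
θ=92°:   branch + wants cross > 0 → take C=(1.3062,8.8299) (cross=39.831)
θ=92°: ex = (C−B)/|BC| = (0.2351,0.9720); ey = (-0.9720,0.2351)
θ=92°: P = B + 1.69·ex + 3.28·ey = (-2.8953,5.4121)
θ=150°: B = A + 3.00·(cos150°, sin150°) = (-2.5981, 1.5000)
θ=150°: |BD| = 8.7279
θ=150°: circle(B,6.00) ∩ circle(D,10.00): a=0.6976, h=5.9593
θ=150°:   candidates: C₊=(-0.8867,7.2508) cross=52.012; C₋=(-2.9351,-4.4905) cross=-52.012
θ=150°:   branch + wants cross > 0 → take C=(-0.8867,7.2508) (cross=52.012)
θ=150°: ex = (C−B)/|BC| = (0.2852,0.9585); ey = (-0.9585,0.2852)
θ=150°: P = B + 1.69·ex + 3.28·ey = (-5.2598,4.0554)
θ=267°: B = A + 3.00·(cos267°, sin267°) = (-0.1570, -2.9959)
θ=267°: |BD| = 6.8472
θ=267°: circle(B,6.00) ∩ circle(D,10.00): a=-1.2498, h=5.8684
θ=267°:   candidates: C₊=(-3.8485,1.7341) cross=40.182; C₋=(1.2867,-8.8196) cross=-40.182
θ=267°:   branch + wants cross > 0 → take C=(-3.8485,1.7341) (cross=40.182)
θ=267°: ex = (C−B)/|BC| = (-0.6152,0.7883); ey = (-0.7883,-0.6152)
θ=267°: P = B + 1.69·ex + 3.28·ey = (-3.7825,-3.6816)

θ=92°: -2.90 5.41
θ=150°: -5.26 4.06
θ=267°: -3.78 -3.68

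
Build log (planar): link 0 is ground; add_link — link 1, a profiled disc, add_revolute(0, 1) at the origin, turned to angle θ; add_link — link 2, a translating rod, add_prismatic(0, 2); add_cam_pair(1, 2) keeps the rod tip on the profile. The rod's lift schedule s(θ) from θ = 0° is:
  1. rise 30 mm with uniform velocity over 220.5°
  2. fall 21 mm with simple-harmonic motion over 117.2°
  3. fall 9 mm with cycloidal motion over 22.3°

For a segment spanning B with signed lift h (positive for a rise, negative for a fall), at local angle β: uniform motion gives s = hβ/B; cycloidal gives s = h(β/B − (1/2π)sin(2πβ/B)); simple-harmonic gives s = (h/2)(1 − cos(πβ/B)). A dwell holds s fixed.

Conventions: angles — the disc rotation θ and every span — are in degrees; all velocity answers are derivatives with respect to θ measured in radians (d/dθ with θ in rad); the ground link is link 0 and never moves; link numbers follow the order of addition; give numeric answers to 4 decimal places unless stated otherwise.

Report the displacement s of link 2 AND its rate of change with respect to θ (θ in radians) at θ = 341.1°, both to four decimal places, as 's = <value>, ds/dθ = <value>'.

seg 1 [0°–220.5°] uniform, h=30: full span → s += 30 → s = 30.0000
seg 2 [220.5°–337.7°] simple-harmonic, h=-21: full span → s += -21 → s = 9.0000
seg 3 [337.7°–360°] cycloidal, h=-9: θ=341.1° here. β=3.4, B=22.3. -9·(0.1525 − sin(2π·0.1525)/(2π)) = -0.2005 → s = 8.7995
velocity in seg [337.7°–360°] (cycloidal), θ in radians: β = 3.4° = 0.0593 rad, B = 22.3° = 0.3892 rad; ds/dθ = (h/B)(1 − cos(2πβ/B)) = ((-9)/0.3892)(1 − cos(2π·0.1525)) = -9.823520 mm/rad

s = 8.7995, ds/dθ = -9.8235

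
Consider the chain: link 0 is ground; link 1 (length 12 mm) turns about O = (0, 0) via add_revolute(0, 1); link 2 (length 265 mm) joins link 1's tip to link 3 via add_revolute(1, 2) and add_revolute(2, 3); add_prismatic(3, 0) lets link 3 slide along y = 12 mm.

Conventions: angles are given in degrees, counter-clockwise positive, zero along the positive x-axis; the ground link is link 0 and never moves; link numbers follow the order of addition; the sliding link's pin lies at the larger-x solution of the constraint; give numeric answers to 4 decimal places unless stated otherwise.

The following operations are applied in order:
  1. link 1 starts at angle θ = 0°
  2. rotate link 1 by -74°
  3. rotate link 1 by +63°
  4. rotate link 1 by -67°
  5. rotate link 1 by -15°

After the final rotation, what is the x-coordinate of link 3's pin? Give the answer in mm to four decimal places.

geometry: r = 12 mm, L = 265 mm, e = 12 mm; θ starts at 0°
rotate link 1 by -74°: θ ← 0° -74° = -74°
rotate link 1 by +63°: θ ← -74° +63° = -11°
rotate link 1 by -67°: θ ← -11° -67° = -78°
rotate link 1 by -15°: θ ← -78° -15° = -93°
crank pin P = (r cos θ, r sin θ) = (-0.628031, -11.983554)
h = r sin θ − e = -11.983554 − 12 = -23.983554
x = r cos θ + √(L² − h²) = -0.628031 + 263.912465 = 263.284433

263.2844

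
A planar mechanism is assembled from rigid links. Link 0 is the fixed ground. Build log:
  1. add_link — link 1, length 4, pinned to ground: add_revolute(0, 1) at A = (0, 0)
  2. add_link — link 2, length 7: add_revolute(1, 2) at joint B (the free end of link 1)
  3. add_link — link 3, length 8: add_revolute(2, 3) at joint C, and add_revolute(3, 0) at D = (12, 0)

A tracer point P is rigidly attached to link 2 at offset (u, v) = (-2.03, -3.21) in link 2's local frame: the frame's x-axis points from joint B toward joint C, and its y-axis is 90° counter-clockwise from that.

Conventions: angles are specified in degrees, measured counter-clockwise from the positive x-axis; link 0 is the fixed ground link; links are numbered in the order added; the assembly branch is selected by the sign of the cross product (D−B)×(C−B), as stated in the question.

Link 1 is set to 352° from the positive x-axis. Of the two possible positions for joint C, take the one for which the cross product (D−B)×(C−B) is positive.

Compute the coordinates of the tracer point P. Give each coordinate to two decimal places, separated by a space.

A=(0,0), D=(12.00,0)
B = A + 4.00·(cos352°, sin352°) = (3.9611, -0.5567)
|BD| = 8.0582
circle(B,7.00) ∩ circle(D,8.00): a=3.0984, h=6.2770
  candidates: C₊=(6.6184,5.9193) cross=50.581; C₋=(7.4857,-6.6046) cross=-50.581
  branch + wants cross > 0 → take C=(6.6184,5.9193) (cross=50.581)
ex = (C−B)/|BC| = (0.3796,0.9251); ey = (-0.9251,0.3796)
P = B + -2.03·ex + -3.21·ey = (6.1602,-3.6533)

6.16 -3.65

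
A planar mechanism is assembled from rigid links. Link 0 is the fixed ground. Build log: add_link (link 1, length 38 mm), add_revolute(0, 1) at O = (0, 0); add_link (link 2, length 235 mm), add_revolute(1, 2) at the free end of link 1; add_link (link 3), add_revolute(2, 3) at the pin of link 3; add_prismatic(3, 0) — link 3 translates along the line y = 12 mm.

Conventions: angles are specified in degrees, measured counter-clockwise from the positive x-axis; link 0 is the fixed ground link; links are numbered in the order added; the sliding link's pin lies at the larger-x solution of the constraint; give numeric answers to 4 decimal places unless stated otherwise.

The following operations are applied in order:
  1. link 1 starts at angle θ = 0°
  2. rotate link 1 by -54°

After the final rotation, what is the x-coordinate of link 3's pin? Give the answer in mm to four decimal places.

geometry: r = 38 mm, L = 235 mm, e = 12 mm; θ starts at 0°
rotate link 1 by -54°: θ ← 0° -54° = -54°
crank pin P = (r cos θ, r sin θ) = (22.335840, -30.742646)
h = r sin θ − e = -30.742646 − 12 = -42.742646
x = r cos θ + √(L² − h²) = 22.335840 + 231.080216 = 253.416056

253.4161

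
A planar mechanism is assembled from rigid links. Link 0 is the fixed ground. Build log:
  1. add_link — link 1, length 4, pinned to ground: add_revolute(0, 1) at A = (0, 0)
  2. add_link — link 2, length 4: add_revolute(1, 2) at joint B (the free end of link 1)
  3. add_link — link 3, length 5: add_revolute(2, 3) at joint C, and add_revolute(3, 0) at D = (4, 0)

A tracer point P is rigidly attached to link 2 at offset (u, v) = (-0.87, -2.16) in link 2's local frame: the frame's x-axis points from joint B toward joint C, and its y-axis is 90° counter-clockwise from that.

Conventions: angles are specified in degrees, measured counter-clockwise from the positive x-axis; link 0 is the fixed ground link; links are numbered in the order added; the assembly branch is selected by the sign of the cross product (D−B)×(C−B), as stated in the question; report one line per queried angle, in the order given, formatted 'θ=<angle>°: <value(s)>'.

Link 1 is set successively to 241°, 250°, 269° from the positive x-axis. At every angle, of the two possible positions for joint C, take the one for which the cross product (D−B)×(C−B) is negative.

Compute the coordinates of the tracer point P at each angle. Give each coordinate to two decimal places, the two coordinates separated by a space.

A=(0,0), D=(4.00,0)
θ=241°: B = A + 4.00·(cos241°, sin241°) = (-1.9392, -3.4985)
θ=241°: |BD| = 6.8930
θ=241°: circle(B,4.00) ∩ circle(D,5.00): a=2.7937, h=2.8627
θ=241°:   candidates: C₊=(-0.9851,0.3861) cross=19.733; C₋=(1.9208,-4.5472) cross=-19.733
θ=241°:   branch - wants cross < 0 → take C=(1.9208,-4.5472) (cross=-19.733)
θ=241°: ex = (C−B)/|BC| = (0.9650,-0.2622); ey = (0.2622,0.9650)
θ=241°: P = B + -0.87·ex + -2.16·ey = (-3.3451,-5.3548)
θ=250°: B = A + 4.00·(cos250°, sin250°) = (-1.3681, -3.7588)
θ=250°: |BD| = 6.5532
θ=250°: circle(B,4.00) ∩ circle(D,5.00): a=2.5899, h=3.0483
θ=250°:   candidates: C₊=(-0.9950,0.2238) cross=19.976; C₋=(2.5019,-4.7703) cross=-19.976
θ=250°:   branch - wants cross < 0 → take C=(2.5019,-4.7703) (cross=-19.976)
θ=250°: ex = (C−B)/|BC| = (0.9675,-0.2529); ey = (0.2529,0.9675)
θ=250°: P = B + -0.87·ex + -2.16·ey = (-2.7560,-5.6286)
θ=269°: B = A + 4.00·(cos269°, sin269°) = (-0.0698, -3.9994)
θ=269°: |BD| = 5.7060
θ=269°: circle(B,4.00) ∩ circle(D,5.00): a=2.0644, h=3.4261
θ=269°:   candidates: C₊=(-0.9988,-0.1088) cross=19.550; C₋=(3.8040,-4.9962) cross=-19.550
θ=269°:   branch - wants cross < 0 → take C=(3.8040,-4.9962) (cross=-19.550)
θ=269°: ex = (C−B)/|BC| = (0.9685,-0.2492); ey = (0.2492,0.9685)
θ=269°: P = B + -0.87·ex + -2.16·ey = (-1.4506,-5.8745)

θ=241°: -3.35 -5.35
θ=250°: -2.76 -5.63
θ=269°: -1.45 -5.87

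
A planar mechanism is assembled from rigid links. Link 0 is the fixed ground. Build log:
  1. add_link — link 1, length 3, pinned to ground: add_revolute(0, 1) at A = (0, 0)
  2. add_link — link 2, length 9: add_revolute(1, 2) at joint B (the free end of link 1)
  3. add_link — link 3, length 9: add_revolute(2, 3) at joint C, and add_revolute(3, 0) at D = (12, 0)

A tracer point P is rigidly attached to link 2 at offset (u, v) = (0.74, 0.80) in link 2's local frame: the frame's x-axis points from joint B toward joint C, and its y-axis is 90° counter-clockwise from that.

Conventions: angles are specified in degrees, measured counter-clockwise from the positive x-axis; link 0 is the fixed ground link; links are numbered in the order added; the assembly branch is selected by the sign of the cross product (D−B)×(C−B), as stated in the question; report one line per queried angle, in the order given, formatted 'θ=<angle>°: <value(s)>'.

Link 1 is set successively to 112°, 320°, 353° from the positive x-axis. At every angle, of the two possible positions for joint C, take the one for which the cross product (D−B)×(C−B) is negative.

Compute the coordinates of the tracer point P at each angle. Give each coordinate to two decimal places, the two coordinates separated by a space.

A=(0,0), D=(12.00,0)
θ=112°: B = A + 3.00·(cos112°, sin112°) = (-1.1238, 2.7816)
θ=112°: |BD| = 13.4154
θ=112°: circle(B,9.00) ∩ circle(D,9.00): a=6.7077, h=6.0006
θ=112°:   candidates: C₊=(6.6823,7.2610) cross=80.500; C₋=(4.1939,-4.4794) cross=-80.500
θ=112°:   branch - wants cross < 0 → take C=(4.1939,-4.4794) (cross=-80.500)
θ=112°: ex = (C−B)/|BC| = (0.5909,-0.8068); ey = (0.8068,0.5909)
θ=112°: P = B + 0.74·ex + 0.80·ey = (-0.0412,2.6572)
θ=320°: B = A + 3.00·(cos320°, sin320°) = (2.2981, -1.9284)
θ=320°: |BD| = 9.8917
θ=320°: circle(B,9.00) ∩ circle(D,9.00): a=4.9458, h=7.5192
θ=320°:   candidates: C₊=(5.6832,6.4108) cross=74.378; C₋=(8.6149,-8.3391) cross=-74.378
θ=320°:   branch - wants cross < 0 → take C=(8.6149,-8.3391) (cross=-74.378)
θ=320°: ex = (C−B)/|BC| = (0.7019,-0.7123); ey = (0.7123,0.7019)
θ=320°: P = B + 0.74·ex + 0.80·ey = (3.3874,-1.8940)
θ=353°: B = A + 3.00·(cos353°, sin353°) = (2.9776, -0.3656)
θ=353°: |BD| = 9.0298
θ=353°: circle(B,9.00) ∩ circle(D,9.00): a=4.5149, h=7.7856
θ=353°:   candidates: C₊=(7.1736,7.5964) cross=70.302; C₋=(7.8041,-7.9620) cross=-70.302
θ=353°:   branch - wants cross < 0 → take C=(7.8041,-7.9620) (cross=-70.302)
θ=353°: ex = (C−B)/|BC| = (0.5363,-0.8440); ey = (0.8440,0.5363)
θ=353°: P = B + 0.74·ex + 0.80·ey = (4.0497,-0.5612)

θ=112°: -0.04 2.66
θ=320°: 3.39 -1.89
θ=353°: 4.05 -0.56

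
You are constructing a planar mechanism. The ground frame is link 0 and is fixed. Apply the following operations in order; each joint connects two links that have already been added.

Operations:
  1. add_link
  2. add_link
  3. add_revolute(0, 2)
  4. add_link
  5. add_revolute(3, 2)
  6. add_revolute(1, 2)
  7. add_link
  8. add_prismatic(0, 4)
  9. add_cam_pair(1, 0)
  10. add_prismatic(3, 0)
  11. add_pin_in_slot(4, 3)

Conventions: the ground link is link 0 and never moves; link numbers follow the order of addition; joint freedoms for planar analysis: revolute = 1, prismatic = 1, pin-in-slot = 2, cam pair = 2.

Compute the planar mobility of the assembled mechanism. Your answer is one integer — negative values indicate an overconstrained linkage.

ground; <1,0,0>
#1 <2,0,0>
#2 <3,0,0>
R:0↔2 J1 <3,1,0>
#3 <4,1,0>
R:3↔2 J1 <4,2,0>
R:1↔2 J1 <4,3,0>
#4 <5,3,0>
P:0↔4 J1 <5,4,0>
C:1↔0 J2 <5,4,1>
P:3↔0 J1 <5,5,1>
PS:4↔3 J2 <5,5,2>
3×4 − 2×5 − 1×2 = 0

M = 0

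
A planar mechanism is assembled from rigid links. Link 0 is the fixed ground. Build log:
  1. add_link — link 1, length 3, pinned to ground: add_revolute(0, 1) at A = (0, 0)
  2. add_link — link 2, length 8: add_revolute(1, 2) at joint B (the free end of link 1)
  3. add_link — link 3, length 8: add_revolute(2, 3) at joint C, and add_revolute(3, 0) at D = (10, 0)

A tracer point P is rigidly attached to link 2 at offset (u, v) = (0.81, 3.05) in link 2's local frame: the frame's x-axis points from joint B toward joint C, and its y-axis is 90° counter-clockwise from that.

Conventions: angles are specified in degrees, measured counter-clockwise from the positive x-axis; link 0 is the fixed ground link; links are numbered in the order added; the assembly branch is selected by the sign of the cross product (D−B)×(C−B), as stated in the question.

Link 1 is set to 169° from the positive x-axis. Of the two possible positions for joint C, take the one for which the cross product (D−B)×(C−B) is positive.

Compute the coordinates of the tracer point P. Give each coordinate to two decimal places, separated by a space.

A=(0,0), D=(10.00,0)
B = A + 3.00·(cos169°, sin169°) = (-2.9449, 0.5724)
|BD| = 12.9575
circle(B,8.00) ∩ circle(D,8.00): a=6.4788, h=4.6931
  candidates: C₊=(3.7349,4.9748) cross=60.812; C₋=(3.3202,-4.4023) cross=-60.812
  branch + wants cross > 0 → take C=(3.7349,4.9748) (cross=60.812)
ex = (C−B)/|BC| = (0.8350,0.5503); ey = (-0.5503,0.8350)
P = B + 0.81·ex + 3.05·ey = (-3.9469,3.5648)

-3.95 3.56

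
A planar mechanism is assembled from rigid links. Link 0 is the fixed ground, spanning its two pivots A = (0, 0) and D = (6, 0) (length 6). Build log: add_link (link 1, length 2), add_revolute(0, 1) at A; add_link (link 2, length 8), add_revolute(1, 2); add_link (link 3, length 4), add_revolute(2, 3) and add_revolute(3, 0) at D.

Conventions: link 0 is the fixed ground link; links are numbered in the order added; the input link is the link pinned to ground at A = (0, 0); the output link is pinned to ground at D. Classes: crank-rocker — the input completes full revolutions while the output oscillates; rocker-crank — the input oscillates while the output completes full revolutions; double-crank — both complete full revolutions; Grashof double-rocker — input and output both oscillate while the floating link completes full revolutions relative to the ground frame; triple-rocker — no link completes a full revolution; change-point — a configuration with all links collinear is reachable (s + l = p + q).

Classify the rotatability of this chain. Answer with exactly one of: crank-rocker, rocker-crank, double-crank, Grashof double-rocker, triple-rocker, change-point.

lengths: ground=6, input=2, coupler=8, output=4
sorted: s=2 (shortest), l=8 (longest), p+q=10
s + l = 10 vs p + q = 10
s + l = p + q → change-point (collinear configuration reachable)

change-point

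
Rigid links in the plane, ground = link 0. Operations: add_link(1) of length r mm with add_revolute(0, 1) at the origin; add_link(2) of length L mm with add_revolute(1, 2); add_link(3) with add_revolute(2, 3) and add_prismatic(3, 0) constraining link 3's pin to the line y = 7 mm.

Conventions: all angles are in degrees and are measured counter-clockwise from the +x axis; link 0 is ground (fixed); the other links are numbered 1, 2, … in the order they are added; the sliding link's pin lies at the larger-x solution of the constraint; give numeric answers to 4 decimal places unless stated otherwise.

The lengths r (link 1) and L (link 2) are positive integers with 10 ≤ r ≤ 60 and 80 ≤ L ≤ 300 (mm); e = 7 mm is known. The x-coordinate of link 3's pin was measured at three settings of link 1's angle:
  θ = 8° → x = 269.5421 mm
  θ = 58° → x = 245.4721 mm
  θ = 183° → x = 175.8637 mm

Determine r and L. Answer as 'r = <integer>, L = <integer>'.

constraint per measurement: (x − r cos θ)² + (r sin θ − e)² = L²
subtracting the θ₁ and θ₂ equations cancels the r² and L² terms:
r = (x₁² − x₂²) / (2[(x₁cos θ₁ + e sin θ₁) − (x₂cos θ₂ + e sin θ₂)]) = 47.0000 → r = 47
L² = (x₁ − r cos θ₁)² + (r sin θ₁ − e)² = 49728.9879 → L = 223.0000 → L = 223
check at θ₃=183°: x = 175.8637 (printed 175.8637) ✓

r = 47, L = 223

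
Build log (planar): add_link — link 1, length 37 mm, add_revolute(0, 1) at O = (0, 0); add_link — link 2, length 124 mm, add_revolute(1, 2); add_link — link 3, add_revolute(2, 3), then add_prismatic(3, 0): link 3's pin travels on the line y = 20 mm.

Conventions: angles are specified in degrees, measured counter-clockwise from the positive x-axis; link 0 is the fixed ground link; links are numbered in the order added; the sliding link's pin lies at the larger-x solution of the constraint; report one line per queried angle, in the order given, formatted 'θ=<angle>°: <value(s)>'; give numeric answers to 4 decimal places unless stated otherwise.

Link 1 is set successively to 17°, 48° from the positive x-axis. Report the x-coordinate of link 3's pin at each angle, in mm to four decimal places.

geometry: r = 37 mm, L = 124 mm, e = 20 mm
θ=17°: crank pin P = (r cos θ, r sin θ) = (35.383276, 10.817753)
θ=17°: h = r sin θ − e = 10.817753 − 20 = -9.182247
θ=17°: x = r cos θ + √(L² − h²) = 35.383276 + 123.659558 = 159.042834
θ=48°: crank pin P = (r cos θ, r sin θ) = (24.757832, 27.496359)
θ=48°: h = r sin θ − e = 27.496359 − 20 = 7.496359
θ=48°: x = r cos θ + √(L² − h²) = 24.757832 + 123.773198 = 148.531031

θ=17°: 159.0428
θ=48°: 148.5310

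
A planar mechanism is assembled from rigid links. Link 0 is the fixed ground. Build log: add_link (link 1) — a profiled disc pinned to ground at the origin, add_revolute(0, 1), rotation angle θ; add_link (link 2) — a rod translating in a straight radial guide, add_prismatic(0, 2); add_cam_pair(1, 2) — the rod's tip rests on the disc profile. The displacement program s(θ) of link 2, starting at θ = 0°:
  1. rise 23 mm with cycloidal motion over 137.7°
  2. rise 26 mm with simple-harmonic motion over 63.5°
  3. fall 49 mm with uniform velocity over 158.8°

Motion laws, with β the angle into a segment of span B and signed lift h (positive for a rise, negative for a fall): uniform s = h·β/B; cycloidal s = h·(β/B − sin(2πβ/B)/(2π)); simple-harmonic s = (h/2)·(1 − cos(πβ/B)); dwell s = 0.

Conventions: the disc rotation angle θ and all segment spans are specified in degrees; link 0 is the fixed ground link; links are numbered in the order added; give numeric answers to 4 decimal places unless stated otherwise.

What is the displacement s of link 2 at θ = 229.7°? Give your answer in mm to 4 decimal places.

seg 1 [0°–137.7°] cycloidal, h=23: full span → s += 23 → s = 23.0000
seg 2 [137.7°–201.2°] simple-harmonic, h=26: full span → s += 26 → s = 49.0000
seg 3 [201.2°–360°] uniform, h=-49: θ=229.7° here. β=28.5, B=158.8. -49·28.5/158.8 = -8.7941 → s = 40.2059

40.2059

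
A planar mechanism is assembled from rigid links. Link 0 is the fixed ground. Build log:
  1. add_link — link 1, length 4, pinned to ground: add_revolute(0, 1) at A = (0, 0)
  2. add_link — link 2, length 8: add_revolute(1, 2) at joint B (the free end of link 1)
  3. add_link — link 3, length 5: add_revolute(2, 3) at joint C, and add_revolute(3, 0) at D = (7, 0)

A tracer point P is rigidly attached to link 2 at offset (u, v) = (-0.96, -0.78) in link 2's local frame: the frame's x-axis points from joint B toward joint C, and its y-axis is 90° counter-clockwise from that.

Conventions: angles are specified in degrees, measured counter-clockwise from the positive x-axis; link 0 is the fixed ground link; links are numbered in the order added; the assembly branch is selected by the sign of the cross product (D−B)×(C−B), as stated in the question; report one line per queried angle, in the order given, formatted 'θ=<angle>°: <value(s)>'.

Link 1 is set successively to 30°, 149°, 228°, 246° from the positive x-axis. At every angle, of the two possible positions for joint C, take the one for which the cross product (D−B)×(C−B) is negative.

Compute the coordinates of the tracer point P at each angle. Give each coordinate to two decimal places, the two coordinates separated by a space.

A=(0,0), D=(7.00,0)
θ=30°: B = A + 4.00·(cos30°, sin30°) = (3.4641, 2.0000)
θ=30°: |BD| = 4.0623
θ=30°: circle(B,8.00) ∩ circle(D,5.00): a=6.8314, h=4.1632
θ=30°:   candidates: C₊=(11.4599,2.2605) cross=16.912; C₋=(7.3605,-4.9870) cross=-16.912
θ=30°:   branch - wants cross < 0 → take C=(7.3605,-4.9870) (cross=-16.912)
θ=30°: ex = (C−B)/|BC| = (0.4871,-0.8734); ey = (0.8734,0.4871)
θ=30°: P = B + -0.96·ex + -0.78·ey = (2.3153,2.4585)
θ=149°: B = A + 4.00·(cos149°, sin149°) = (-3.4287, 2.0602)
θ=149°: |BD| = 10.6302
θ=149°: circle(B,8.00) ∩ circle(D,5.00): a=7.1495, h=3.5895
θ=149°:   candidates: C₊=(4.2809,4.1960) cross=38.157; C₋=(2.8896,-2.8469) cross=-38.157
θ=149°:   branch - wants cross < 0 → take C=(2.8896,-2.8469) (cross=-38.157)
θ=149°: ex = (C−B)/|BC| = (0.7898,-0.6134); ey = (0.6134,0.7898)
θ=149°: P = B + -0.96·ex + -0.78·ey = (-4.6653,2.0330)
θ=228°: B = A + 4.00·(cos228°, sin228°) = (-2.6765, -2.9726)
θ=228°: |BD| = 10.1228
θ=228°: circle(B,8.00) ∩ circle(D,5.00): a=6.9877, h=3.8950
θ=228°:   candidates: C₊=(2.8594,2.8027) cross=39.429; C₋=(5.1469,-4.6439) cross=-39.429
θ=228°:   branch - wants cross < 0 → take C=(5.1469,-4.6439) (cross=-39.429)
θ=228°: ex = (C−B)/|BC| = (0.9779,-0.2089); ey = (0.2089,0.9779)
θ=228°: P = B + -0.96·ex + -0.78·ey = (-3.7783,-3.5348)
θ=246°: B = A + 4.00·(cos246°, sin246°) = (-1.6269, -3.6542)
θ=246°: |BD| = 9.3690
θ=246°: circle(B,8.00) ∩ circle(D,5.00): a=6.7658, h=4.2689
θ=246°:   candidates: C₊=(2.9380,2.9155) cross=39.995; C₋=(6.2680,-4.9461) cross=-39.995
θ=246°:   branch - wants cross < 0 → take C=(6.2680,-4.9461) (cross=-39.995)
θ=246°: ex = (C−B)/|BC| = (0.9869,-0.1615); ey = (0.1615,0.9869)
θ=246°: P = B + -0.96·ex + -0.78·ey = (-2.7003,-4.2689)

θ=30°: 2.32 2.46
θ=149°: -4.67 2.03
θ=228°: -3.78 -3.53
θ=246°: -2.70 -4.27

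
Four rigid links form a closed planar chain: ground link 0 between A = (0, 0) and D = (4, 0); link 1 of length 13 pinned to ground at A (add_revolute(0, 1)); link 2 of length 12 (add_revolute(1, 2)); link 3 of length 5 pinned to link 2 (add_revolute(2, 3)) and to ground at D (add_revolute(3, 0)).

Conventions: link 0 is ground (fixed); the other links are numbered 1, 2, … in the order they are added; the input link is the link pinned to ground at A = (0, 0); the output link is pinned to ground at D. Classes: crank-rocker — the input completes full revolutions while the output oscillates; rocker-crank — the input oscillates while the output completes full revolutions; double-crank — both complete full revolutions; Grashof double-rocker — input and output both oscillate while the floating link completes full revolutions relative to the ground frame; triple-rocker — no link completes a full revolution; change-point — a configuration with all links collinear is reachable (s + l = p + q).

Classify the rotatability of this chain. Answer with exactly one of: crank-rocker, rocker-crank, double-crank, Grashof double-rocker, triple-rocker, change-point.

lengths: ground=4, input=13, coupler=12, output=5
sorted: s=4 (shortest), l=13 (longest), p+q=17
s + l = 17 vs p + q = 17
s + l = p + q → change-point (collinear configuration reachable)

change-point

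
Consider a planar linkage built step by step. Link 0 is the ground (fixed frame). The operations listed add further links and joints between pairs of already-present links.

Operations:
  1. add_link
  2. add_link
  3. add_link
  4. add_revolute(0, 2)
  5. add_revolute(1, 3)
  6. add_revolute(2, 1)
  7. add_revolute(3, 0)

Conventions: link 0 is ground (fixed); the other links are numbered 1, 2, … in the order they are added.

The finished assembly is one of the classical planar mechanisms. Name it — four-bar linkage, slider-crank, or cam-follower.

links: 4 (incl. ground); joints: 4 revolute, 0 prismatic, 0 higher (cam) pair, forming one closed loop
4 links in a single 4R loop → four-bar linkage

four-bar linkage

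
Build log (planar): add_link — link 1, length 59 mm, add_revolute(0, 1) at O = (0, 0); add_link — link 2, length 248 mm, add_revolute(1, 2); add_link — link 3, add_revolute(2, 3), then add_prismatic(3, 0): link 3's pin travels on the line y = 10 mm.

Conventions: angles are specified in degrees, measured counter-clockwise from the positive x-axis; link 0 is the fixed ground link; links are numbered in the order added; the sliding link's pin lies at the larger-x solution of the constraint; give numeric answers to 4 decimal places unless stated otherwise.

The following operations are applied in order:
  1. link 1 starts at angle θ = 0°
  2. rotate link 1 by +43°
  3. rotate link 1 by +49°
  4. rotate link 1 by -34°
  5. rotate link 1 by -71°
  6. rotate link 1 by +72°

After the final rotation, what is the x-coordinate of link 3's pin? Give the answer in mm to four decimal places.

geometry: r = 59 mm, L = 248 mm, e = 10 mm; θ starts at 0°
rotate link 1 by +43°: θ ← 0° +43° = 43°
rotate link 1 by +49°: θ ← 43° +49° = 92°
rotate link 1 by -34°: θ ← 92° -34° = 58°
rotate link 1 by -71°: θ ← 58° -71° = -13°
rotate link 1 by +72°: θ ← -13° +72° = 59°
crank pin P = (r cos θ, r sin θ) = (30.387246, 50.572871)
h = r sin θ − e = 50.572871 − 10 = 40.572871
x = r cos θ + √(L² − h²) = 30.387246 + 244.658624 = 275.045870

275.0459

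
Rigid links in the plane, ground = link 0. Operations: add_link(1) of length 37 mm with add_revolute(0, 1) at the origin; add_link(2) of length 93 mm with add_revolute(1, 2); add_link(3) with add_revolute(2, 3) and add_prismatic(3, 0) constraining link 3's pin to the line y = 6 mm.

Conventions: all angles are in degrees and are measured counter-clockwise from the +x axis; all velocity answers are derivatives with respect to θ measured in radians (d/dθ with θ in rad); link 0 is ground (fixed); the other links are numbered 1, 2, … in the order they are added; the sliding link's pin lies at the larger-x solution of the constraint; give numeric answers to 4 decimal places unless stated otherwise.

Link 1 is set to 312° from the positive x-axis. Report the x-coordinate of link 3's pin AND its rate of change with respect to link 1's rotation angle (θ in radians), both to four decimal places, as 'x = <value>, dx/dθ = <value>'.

geometry: r = 37 mm, L = 93 mm, e = 6 mm
crank pin P = (r cos θ, r sin θ) = (24.757832, -27.496359)
h = r sin θ − e = -27.496359 − 6 = -33.496359
x = r cos θ + √(L² − h²) = 24.757832 + 86.758250 = 111.516083
dx/dθ = −r sin θ − h·r cos θ/√(L² − h²) (θ in radians; h = -33.496359) = 37.055072

x = 111.5161, dx/dθ = 37.0551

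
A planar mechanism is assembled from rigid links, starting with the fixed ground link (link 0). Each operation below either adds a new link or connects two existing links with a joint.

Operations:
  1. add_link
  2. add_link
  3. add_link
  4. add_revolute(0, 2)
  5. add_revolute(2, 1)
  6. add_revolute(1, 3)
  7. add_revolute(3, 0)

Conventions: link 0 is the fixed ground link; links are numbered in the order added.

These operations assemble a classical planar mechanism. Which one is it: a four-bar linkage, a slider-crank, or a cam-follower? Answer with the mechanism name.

links: 4 (incl. ground); joints: 4 revolute, 0 prismatic, 0 higher (cam) pair, forming one closed loop
4 links in a single 4R loop → four-bar linkage

four-bar linkage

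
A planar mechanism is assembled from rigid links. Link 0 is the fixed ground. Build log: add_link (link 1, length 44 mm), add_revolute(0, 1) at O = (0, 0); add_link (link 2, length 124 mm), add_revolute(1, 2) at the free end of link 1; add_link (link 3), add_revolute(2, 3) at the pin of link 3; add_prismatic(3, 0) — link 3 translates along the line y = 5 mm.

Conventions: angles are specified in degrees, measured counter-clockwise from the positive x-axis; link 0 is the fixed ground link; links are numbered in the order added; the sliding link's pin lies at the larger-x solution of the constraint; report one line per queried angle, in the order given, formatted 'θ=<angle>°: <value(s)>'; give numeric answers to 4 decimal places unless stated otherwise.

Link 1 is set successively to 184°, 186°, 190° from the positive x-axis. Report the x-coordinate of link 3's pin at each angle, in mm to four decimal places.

geometry: r = 44 mm, L = 124 mm, e = 5 mm
θ=184°: crank pin P = (r cos θ, r sin θ) = (-43.892818, -3.069285)
θ=184°: h = r sin θ − e = -3.069285 − 5 = -8.069285
θ=184°: x = r cos θ + √(L² − h²) = -43.892818 + 123.737168 = 79.844349
θ=186°: crank pin P = (r cos θ, r sin θ) = (-43.758963, -4.599252)
θ=186°: h = r sin θ − e = -4.599252 − 5 = -9.599252
θ=186°: x = r cos θ + √(L² − h²) = -43.758963 + 123.627887 = 79.868923
θ=190°: crank pin P = (r cos θ, r sin θ) = (-43.331541, -7.640520)
θ=190°: h = r sin θ − e = -7.640520 − 5 = -12.640520
θ=190°: x = r cos θ + √(L² − h²) = -43.331541 + 123.354032 = 80.022491

θ=184°: 79.8443
θ=186°: 79.8689
θ=190°: 80.0225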